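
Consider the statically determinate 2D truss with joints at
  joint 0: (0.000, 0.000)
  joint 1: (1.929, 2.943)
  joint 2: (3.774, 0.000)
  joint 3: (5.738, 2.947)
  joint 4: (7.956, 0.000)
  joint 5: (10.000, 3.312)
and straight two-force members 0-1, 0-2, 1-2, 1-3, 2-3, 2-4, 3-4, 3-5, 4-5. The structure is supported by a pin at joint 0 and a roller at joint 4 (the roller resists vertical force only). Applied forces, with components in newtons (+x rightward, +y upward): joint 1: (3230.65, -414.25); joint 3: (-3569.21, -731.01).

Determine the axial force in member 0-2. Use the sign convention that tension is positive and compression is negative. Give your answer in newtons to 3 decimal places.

N=6 nodes, M=9 members, R=3 reactions → 2N=12, M+R=12
member 0 (0-1): L=3.5188, (cx,cy)=(0.5482,0.8364)
member 1 (0-2): L=3.7740, (cx,cy)=(1.0000,0.0000)
member 2 (1-2): L=3.4735, (cx,cy)=(0.5312,-0.8473)
member 3 (1-3): L=3.8090, (cx,cy)=(1.0000,0.0011)
member 4 (2-3): L=3.5415, (cx,cy)=(0.5546,0.8321)
member 5 (2-4): L=4.1820, (cx,cy)=(1.0000,0.0000)
member 6 (3-4): L=3.6884, (cx,cy)=(0.6013,-0.7990)
member 7 (3-5): L=4.2776, (cx,cy)=(0.9964,0.0853)
member 8 (4-5): L=3.8920, (cx,cy)=(0.5252,0.8510)
solve A·x = −loads:
  F[0-1] = -770.7699 N (compression)
  F[0-2] = +83.9690 N (tension)
  F[1-2] = +267.2119 N (tension)
  F[1-3] = -3795.1142 N (compression)
  F[2-3] = -272.0712 N (compression)
  F[2-4] = +376.7846 N (tension)
  F[3-4] = -626.5708 N (compression)
  F[3-5] = +0.0000 N (tension)
  F[4-5] = -0.0000 N (compression)
  Rx@0 = +338.5600 N
  Ry@0 = +644.6360 N
  Ry@4 = +500.6240 N

83.969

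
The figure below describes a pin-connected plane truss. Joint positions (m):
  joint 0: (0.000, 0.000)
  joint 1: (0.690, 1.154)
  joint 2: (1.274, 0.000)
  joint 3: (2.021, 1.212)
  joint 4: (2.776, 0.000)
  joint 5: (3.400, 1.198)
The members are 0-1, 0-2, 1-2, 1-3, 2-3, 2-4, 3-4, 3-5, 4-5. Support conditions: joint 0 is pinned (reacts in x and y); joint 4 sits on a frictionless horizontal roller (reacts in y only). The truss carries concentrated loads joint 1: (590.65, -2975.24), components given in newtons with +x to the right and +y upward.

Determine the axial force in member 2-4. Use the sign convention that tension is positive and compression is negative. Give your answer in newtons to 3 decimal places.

613.630

N=6 nodes, M=9 members, R=3 reactions → 2N=12, M+R=12
member 0 (0-1): L=1.3446, (cx,cy)=(0.5132,0.8583)
member 1 (0-2): L=1.2740, (cx,cy)=(1.0000,0.0000)
member 2 (1-2): L=1.2934, (cx,cy)=(0.4515,-0.8923)
member 3 (1-3): L=1.3323, (cx,cy)=(0.9991,0.0435)
member 4 (2-3): L=1.4237, (cx,cy)=(0.5247,0.8513)
member 5 (2-4): L=1.5020, (cx,cy)=(1.0000,0.0000)
member 6 (3-4): L=1.4279, (cx,cy)=(0.5287,-0.8488)
member 7 (3-5): L=1.3791, (cx,cy)=(0.9999,-0.0102)
member 8 (4-5): L=1.3508, (cx,cy)=(0.4620,0.8869)
solve A·x = −loads:
  F[0-1] = -2318.8023 N (compression)
  F[0-2] = +1780.6192 N (tension)
  F[1-2] = -1165.2809 N (compression)
  F[1-3] = -1255.6408 N (compression)
  F[2-3] = +1221.3419 N (tension)
  F[2-4] = +613.6304 N (tension)
  F[3-4] = -1160.5537 N (compression)
  F[3-5] = +0.0000 N (tension)
  F[4-5] = -0.0000 N (compression)
  Rx@0 = -590.6500 N
  Ry@0 = +1990.1803 N
  Ry@4 = +985.0597 N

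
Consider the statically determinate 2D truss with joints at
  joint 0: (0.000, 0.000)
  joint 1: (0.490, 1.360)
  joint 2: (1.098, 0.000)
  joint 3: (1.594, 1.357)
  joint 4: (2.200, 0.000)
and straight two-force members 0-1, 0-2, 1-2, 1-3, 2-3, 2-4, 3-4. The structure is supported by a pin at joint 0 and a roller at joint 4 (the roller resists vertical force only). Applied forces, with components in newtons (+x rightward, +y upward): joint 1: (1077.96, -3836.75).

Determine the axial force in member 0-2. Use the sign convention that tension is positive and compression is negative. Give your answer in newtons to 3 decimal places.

1912.338

N=5 nodes, M=7 members, R=3 reactions → 2N=10, M+R=10
member 0 (0-1): L=1.4456, (cx,cy)=(0.3390,0.9408)
member 1 (0-2): L=1.0980, (cx,cy)=(1.0000,0.0000)
member 2 (1-2): L=1.4897, (cx,cy)=(0.4081,-0.9129)
member 3 (1-3): L=1.1040, (cx,cy)=(1.0000,-0.0027)
member 4 (2-3): L=1.4448, (cx,cy)=(0.3433,0.9392)
member 5 (2-4): L=1.1020, (cx,cy)=(1.0000,0.0000)
member 6 (3-4): L=1.4862, (cx,cy)=(0.4078,-0.9131)
solve A·x = −loads:
  F[0-1] = -2461.5517 N (compression)
  F[0-2] = +1912.3384 N (tension)
  F[1-2] = -1662.3200 N (compression)
  F[1-3] = -1233.8994 N (compression)
  F[2-3] = +1615.7673 N (tension)
  F[2-4] = +679.2041 N (tension)
  F[3-4] = -1665.6916 N (compression)
  Rx@0 = -1077.9600 N
  Ry@0 = +2315.8259 N
  Ry@4 = +1520.9241 N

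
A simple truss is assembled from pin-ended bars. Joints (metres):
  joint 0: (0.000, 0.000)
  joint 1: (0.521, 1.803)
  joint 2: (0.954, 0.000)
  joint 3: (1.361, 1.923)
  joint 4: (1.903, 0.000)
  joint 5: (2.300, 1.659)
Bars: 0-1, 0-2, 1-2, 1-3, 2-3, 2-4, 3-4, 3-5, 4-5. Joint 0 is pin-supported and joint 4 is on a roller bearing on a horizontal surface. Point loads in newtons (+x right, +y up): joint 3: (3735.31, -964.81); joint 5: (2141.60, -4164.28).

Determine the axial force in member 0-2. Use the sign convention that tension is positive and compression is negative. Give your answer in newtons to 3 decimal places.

N=6 nodes, M=9 members, R=3 reactions → 2N=12, M+R=12
member 0 (0-1): L=1.8768, (cx,cy)=(0.2776,0.9607)
member 1 (0-2): L=0.9540, (cx,cy)=(1.0000,0.0000)
member 2 (1-2): L=1.8543, (cx,cy)=(0.2335,-0.9724)
member 3 (1-3): L=0.8485, (cx,cy)=(0.9899,0.1414)
member 4 (2-3): L=1.9656, (cx,cy)=(0.2071,0.9783)
member 5 (2-4): L=0.9490, (cx,cy)=(1.0000,0.0000)
member 6 (3-4): L=1.9979, (cx,cy)=(0.2713,-0.9625)
member 7 (3-5): L=0.9754, (cx,cy)=(0.9627,-0.2707)
member 8 (4-5): L=1.7058, (cx,cy)=(0.2327,0.9725)
solve A·x = −loads:
  F[0-1] = +6490.6399 N (tension)
  F[0-2] = +4075.0744 N (tension)
  F[1-2] = -5944.1663 N (compression)
  F[1-3] = +3222.2774 N (tension)
  F[2-3] = +5907.8638 N (tension)
  F[2-4] = +1463.7264 N (tension)
  F[3-4] = -8339.7417 N (compression)
  F[3-5] = +3054.2925 N (tension)
  F[4-5] = -3431.8496 N (compression)
  Rx@0 = -5876.9100 N
  Ry@0 = -6235.5269 N
  Ry@4 = +11364.6169 N

4075.074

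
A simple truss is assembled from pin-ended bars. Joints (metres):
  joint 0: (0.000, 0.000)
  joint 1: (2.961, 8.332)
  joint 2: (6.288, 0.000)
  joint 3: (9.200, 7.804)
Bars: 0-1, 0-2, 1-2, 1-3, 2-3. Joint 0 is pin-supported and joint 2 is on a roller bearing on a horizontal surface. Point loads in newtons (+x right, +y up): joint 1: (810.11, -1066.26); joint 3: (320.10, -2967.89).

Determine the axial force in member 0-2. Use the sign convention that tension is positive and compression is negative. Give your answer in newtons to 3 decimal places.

319.594

N=4 nodes, M=5 members, R=3 reactions → 2N=8, M+R=8
member 0 (0-1): L=8.8425, (cx,cy)=(0.3349,0.9423)
member 1 (0-2): L=6.2880, (cx,cy)=(1.0000,0.0000)
member 2 (1-2): L=8.9717, (cx,cy)=(0.3708,-0.9287)
member 3 (1-3): L=6.2613, (cx,cy)=(0.9964,-0.0843)
member 4 (2-3): L=8.3296, (cx,cy)=(0.3496,0.9369)
solve A·x = −loads:
  F[0-1] = +2420.7584 N (tension)
  F[0-2] = +319.5944 N (tension)
  F[1-2] = -3730.3523 N (compression)
  F[1-3] = +1388.7912 N (tension)
  F[2-3] = -3042.7751 N (compression)
  Rx@0 = -1130.2100 N
  Ry@0 = -2281.0028 N
  Ry@2 = +6315.1528 N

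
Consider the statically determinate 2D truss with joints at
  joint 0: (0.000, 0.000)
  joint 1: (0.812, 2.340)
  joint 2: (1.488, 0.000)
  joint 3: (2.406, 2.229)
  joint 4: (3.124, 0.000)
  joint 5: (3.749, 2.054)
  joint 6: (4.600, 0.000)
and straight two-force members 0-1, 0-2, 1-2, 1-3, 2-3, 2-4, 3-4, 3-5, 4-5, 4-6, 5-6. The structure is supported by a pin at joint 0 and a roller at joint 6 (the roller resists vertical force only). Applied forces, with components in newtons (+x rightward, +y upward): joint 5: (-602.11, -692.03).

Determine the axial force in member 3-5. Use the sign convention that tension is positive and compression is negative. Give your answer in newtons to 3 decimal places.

-585.517

N=7 nodes, M=11 members, R=3 reactions → 2N=14, M+R=14
member 0 (0-1): L=2.4769, (cx,cy)=(0.3278,0.9447)
member 1 (0-2): L=1.4880, (cx,cy)=(1.0000,0.0000)
member 2 (1-2): L=2.4357, (cx,cy)=(0.2775,-0.9607)
member 3 (1-3): L=1.5979, (cx,cy)=(0.9976,-0.0695)
member 4 (2-3): L=2.4106, (cx,cy)=(0.3808,0.9247)
member 5 (2-4): L=1.6360, (cx,cy)=(1.0000,0.0000)
member 6 (3-4): L=2.3418, (cx,cy)=(0.3066,-0.9518)
member 7 (3-5): L=1.3544, (cx,cy)=(0.9916,-0.1292)
member 8 (4-5): L=2.1470, (cx,cy)=(0.2911,0.9567)
member 9 (4-6): L=1.4760, (cx,cy)=(1.0000,0.0000)
member 10 (5-6): L=2.2233, (cx,cy)=(0.3828,-0.9238)
solve A·x = −loads:
  F[0-1] = -420.0969 N (compression)
  F[0-2] = -464.3890 N (compression)
  F[1-2] = +431.7788 N (tension)
  F[1-3] = -258.1805 N (compression)
  F[2-3] = -448.6184 N (compression)
  F[2-4] = -173.7138 N (compression)
  F[3-4] = +496.4474 N (tension)
  F[3-5] = -585.5171 N (compression)
  F[4-5] = -493.9288 N (compression)
  F[4-6] = +122.2843 N (tension)
  F[5-6] = -319.4785 N (compression)
  Rx@0 = +602.1100 N
  Ry@0 = +396.8808 N
  Ry@6 = +295.1492 N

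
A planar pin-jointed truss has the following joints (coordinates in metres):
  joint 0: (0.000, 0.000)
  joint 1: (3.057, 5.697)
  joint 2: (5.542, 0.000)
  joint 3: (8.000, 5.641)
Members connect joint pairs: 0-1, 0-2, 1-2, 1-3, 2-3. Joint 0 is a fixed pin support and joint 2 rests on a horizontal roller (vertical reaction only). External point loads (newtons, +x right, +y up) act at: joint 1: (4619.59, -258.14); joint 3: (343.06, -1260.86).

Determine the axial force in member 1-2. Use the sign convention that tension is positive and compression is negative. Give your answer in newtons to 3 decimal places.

-6338.290

N=4 nodes, M=5 members, R=3 reactions → 2N=8, M+R=8
member 0 (0-1): L=6.4654, (cx,cy)=(0.4728,0.8812)
member 1 (0-2): L=5.5420, (cx,cy)=(1.0000,0.0000)
member 2 (1-2): L=6.2154, (cx,cy)=(0.3998,-0.9166)
member 3 (1-3): L=4.9433, (cx,cy)=(0.9999,-0.0113)
member 4 (2-3): L=6.1533, (cx,cy)=(0.3995,0.9167)
solve A·x = −loads:
  F[0-1] = +6288.8454 N (tension)
  F[0-2] = +1989.1173 N (tension)
  F[1-2] = -6338.2897 N (compression)
  F[1-3] = +888.1380 N (tension)
  F[2-3] = -1364.3847 N (compression)
  Rx@0 = -4962.6500 N
  Ry@0 = -5541.4510 N
  Ry@2 = +7060.4510 N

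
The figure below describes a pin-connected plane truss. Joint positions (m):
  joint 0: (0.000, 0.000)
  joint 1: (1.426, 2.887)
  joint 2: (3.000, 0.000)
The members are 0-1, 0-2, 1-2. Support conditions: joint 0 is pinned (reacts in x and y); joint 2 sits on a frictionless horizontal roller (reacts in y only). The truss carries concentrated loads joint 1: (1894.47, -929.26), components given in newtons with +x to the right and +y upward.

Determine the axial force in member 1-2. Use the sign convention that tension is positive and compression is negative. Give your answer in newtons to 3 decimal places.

-2579.555

N=3 nodes, M=3 members, R=3 reactions → 2N=6, M+R=6
member 0 (0-1): L=3.2200, (cx,cy)=(0.4429,0.8966)
member 1 (0-2): L=3.0000, (cx,cy)=(1.0000,0.0000)
member 2 (1-2): L=3.2882, (cx,cy)=(0.4787,-0.8780)
solve A·x = −loads:
  F[0-1] = +1489.5984 N (tension)
  F[0-2] = +1234.7858 N (tension)
  F[1-2] = -2579.5552 N (compression)
  Rx@0 = -1894.4700 N
  Ry@0 = -1335.5599 N
  Ry@2 = +2264.8199 N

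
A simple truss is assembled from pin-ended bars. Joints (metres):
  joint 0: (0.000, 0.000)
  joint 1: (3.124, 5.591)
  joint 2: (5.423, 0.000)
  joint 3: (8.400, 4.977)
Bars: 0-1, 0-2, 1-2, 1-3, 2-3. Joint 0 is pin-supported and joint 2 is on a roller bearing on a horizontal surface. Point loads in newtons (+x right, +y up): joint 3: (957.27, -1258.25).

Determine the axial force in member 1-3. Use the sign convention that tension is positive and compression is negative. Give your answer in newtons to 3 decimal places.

N=4 nodes, M=5 members, R=3 reactions → 2N=8, M+R=8
member 0 (0-1): L=6.4046, (cx,cy)=(0.4878,0.8730)
member 1 (0-2): L=5.4230, (cx,cy)=(1.0000,0.0000)
member 2 (1-2): L=6.0452, (cx,cy)=(0.3803,-0.9249)
member 3 (1-3): L=5.3116, (cx,cy)=(0.9933,-0.1156)
member 4 (2-3): L=5.7994, (cx,cy)=(0.5133,0.8582)
solve A·x = −loads:
  F[0-1] = +1797.6224 N (tension)
  F[0-2] = +80.4332 N (tension)
  F[1-2] = -1897.9123 N (compression)
  F[1-3] = +1609.4027 N (tension)
  F[2-3] = -1249.3820 N (compression)
  Rx@0 = -957.2700 N
  Ry@0 = -1569.2685 N
  Ry@2 = +2827.5185 N

1609.403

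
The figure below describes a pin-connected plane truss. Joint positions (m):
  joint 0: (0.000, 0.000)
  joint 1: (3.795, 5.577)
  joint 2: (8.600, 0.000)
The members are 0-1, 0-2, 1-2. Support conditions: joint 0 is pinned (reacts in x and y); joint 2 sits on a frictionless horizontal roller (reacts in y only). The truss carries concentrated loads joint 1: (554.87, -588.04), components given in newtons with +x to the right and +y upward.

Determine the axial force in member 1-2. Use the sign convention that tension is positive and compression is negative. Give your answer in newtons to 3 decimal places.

-817.477

N=3 nodes, M=3 members, R=3 reactions → 2N=6, M+R=6
member 0 (0-1): L=6.7457, (cx,cy)=(0.5626,0.8267)
member 1 (0-2): L=8.6000, (cx,cy)=(1.0000,0.0000)
member 2 (1-2): L=7.3615, (cx,cy)=(0.6527,-0.7576)
solve A·x = −loads:
  F[0-1] = +37.8309 N (tension)
  F[0-2] = +533.5872 N (tension)
  F[1-2] = -817.4767 N (compression)
  Rx@0 = -554.8700 N
  Ry@0 = -31.2765 N
  Ry@2 = +619.3165 N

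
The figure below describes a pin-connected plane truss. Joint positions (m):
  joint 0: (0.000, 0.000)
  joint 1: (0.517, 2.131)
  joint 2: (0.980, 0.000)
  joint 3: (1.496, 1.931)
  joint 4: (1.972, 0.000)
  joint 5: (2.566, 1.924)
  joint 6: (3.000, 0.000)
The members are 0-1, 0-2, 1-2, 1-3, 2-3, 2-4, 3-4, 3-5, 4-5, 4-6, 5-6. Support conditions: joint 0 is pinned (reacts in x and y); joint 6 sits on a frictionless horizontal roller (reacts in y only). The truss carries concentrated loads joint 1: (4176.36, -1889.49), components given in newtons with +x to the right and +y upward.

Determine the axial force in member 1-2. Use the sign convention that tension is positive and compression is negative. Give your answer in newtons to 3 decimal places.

-2686.326

N=7 nodes, M=11 members, R=3 reactions → 2N=14, M+R=14
member 0 (0-1): L=2.1928, (cx,cy)=(0.2358,0.9718)
member 1 (0-2): L=0.9800, (cx,cy)=(1.0000,0.0000)
member 2 (1-2): L=2.1807, (cx,cy)=(0.2123,-0.9772)
member 3 (1-3): L=0.9992, (cx,cy)=(0.9798,-0.2002)
member 4 (2-3): L=1.9988, (cx,cy)=(0.2582,0.9661)
member 5 (2-4): L=0.9920, (cx,cy)=(1.0000,0.0000)
member 6 (3-4): L=1.9888, (cx,cy)=(0.2393,-0.9709)
member 7 (3-5): L=1.0700, (cx,cy)=(1.0000,-0.0065)
member 8 (4-5): L=2.0136, (cx,cy)=(0.2950,0.9555)
member 9 (4-6): L=1.0280, (cx,cy)=(1.0000,0.0000)
member 10 (5-6): L=1.9723, (cx,cy)=(0.2200,-0.9755)
solve A·x = −loads:
  F[0-1] = +1443.4317 N (tension)
  F[0-2] = +3836.0425 N (tension)
  F[1-2] = -2686.3259 N (compression)
  F[1-3] = -3333.1436 N (compression)
  F[2-3] = +2717.1883 N (tension)
  F[2-4] = +2564.2225 N (tension)
  F[3-4] = -3378.9516 N (compression)
  F[3-5] = -1755.5419 N (compression)
  F[4-5] = +3433.5398 N (tension)
  F[4-6] = +742.6340 N (tension)
  F[5-6] = -3374.9493 N (compression)
  Rx@0 = -4176.3600 N
  Ry@0 = -1402.7398 N
  Ry@6 = +3292.2298 N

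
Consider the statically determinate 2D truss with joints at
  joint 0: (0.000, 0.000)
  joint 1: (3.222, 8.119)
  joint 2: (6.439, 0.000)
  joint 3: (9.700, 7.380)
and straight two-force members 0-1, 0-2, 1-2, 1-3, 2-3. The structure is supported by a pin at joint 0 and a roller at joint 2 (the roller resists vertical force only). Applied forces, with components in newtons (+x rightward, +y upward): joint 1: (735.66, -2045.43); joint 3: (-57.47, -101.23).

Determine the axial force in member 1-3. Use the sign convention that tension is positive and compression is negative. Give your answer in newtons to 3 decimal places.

-12.207

N=4 nodes, M=5 members, R=3 reactions → 2N=8, M+R=8
member 0 (0-1): L=8.7350, (cx,cy)=(0.3689,0.9295)
member 1 (0-2): L=6.4390, (cx,cy)=(1.0000,0.0000)
member 2 (1-2): L=8.7331, (cx,cy)=(0.3684,-0.9297)
member 3 (1-3): L=6.5200, (cx,cy)=(0.9936,-0.1133)
member 4 (2-3): L=8.0684, (cx,cy)=(0.4042,0.9147)
solve A·x = −loads:
  F[0-1] = -117.1844 N (compression)
  F[0-2] = +721.4150 N (tension)
  F[1-2] = -2081.4962 N (compression)
  F[1-3] = -12.2068 N (compression)
  F[2-3] = -112.1848 N (compression)
  Rx@0 = -678.1900 N
  Ry@0 = +108.9210 N
  Ry@2 = +2037.7390 N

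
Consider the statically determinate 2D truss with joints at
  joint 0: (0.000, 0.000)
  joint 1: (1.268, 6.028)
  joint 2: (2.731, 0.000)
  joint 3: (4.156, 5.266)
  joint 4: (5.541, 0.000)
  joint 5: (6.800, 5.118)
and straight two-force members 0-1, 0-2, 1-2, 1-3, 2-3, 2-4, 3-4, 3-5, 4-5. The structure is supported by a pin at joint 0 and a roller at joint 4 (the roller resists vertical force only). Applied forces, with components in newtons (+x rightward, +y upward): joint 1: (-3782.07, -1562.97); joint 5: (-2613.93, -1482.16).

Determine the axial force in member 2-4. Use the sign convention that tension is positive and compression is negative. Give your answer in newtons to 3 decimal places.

N=6 nodes, M=9 members, R=3 reactions → 2N=12, M+R=12
member 0 (0-1): L=6.1599, (cx,cy)=(0.2058,0.9786)
member 1 (0-2): L=2.7310, (cx,cy)=(1.0000,0.0000)
member 2 (1-2): L=6.2030, (cx,cy)=(0.2359,-0.9718)
member 3 (1-3): L=2.9868, (cx,cy)=(0.9669,-0.2551)
member 4 (2-3): L=5.4554, (cx,cy)=(0.2612,0.9653)
member 5 (2-4): L=2.8100, (cx,cy)=(1.0000,0.0000)
member 6 (3-4): L=5.4451, (cx,cy)=(0.2544,-0.9671)
member 7 (3-5): L=2.6481, (cx,cy)=(0.9984,-0.0559)
member 8 (4-5): L=5.2706, (cx,cy)=(0.2389,0.9711)
solve A·x = −loads:
  F[0-1] = -7559.2788 N (compression)
  F[0-2] = -4839.9463 N (compression)
  F[1-2] = +5768.8274 N (tension)
  F[1-3] = +895.0336 N (tension)
  F[2-3] = -5807.7111 N (compression)
  F[2-4] = -1962.3194 N (compression)
  F[3-4] = +6161.2612 N (tension)
  F[3-5] = -2222.2481 N (compression)
  F[4-5] = -1654.2468 N (compression)
  Rx@0 = +6396.0000 N
  Ry@0 = +7397.3909 N
  Ry@4 = -4352.2609 N

-1962.319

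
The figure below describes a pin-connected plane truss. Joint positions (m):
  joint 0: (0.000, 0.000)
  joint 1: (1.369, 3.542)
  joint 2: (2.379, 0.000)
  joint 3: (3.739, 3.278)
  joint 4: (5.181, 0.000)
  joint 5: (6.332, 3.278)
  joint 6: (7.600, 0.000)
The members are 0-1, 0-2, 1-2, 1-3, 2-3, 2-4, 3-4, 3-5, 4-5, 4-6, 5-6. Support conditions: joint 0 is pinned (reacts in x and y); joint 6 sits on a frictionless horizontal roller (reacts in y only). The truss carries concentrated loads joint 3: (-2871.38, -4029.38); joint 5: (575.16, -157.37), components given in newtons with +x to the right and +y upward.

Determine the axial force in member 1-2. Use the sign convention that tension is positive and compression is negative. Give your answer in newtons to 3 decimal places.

3431.976

N=7 nodes, M=11 members, R=3 reactions → 2N=14, M+R=14
member 0 (0-1): L=3.7974, (cx,cy)=(0.3605,0.9328)
member 1 (0-2): L=2.3790, (cx,cy)=(1.0000,0.0000)
member 2 (1-2): L=3.6832, (cx,cy)=(0.2742,-0.9617)
member 3 (1-3): L=2.3847, (cx,cy)=(0.9939,-0.1107)
member 4 (2-3): L=3.5489, (cx,cy)=(0.3832,0.9237)
member 5 (2-4): L=2.8020, (cx,cy)=(1.0000,0.0000)
member 6 (3-4): L=3.5812, (cx,cy)=(0.4027,-0.9153)
member 7 (3-5): L=2.5930, (cx,cy)=(1.0000,0.0000)
member 8 (4-5): L=3.4742, (cx,cy)=(0.3313,0.9435)
member 9 (4-6): L=2.4190, (cx,cy)=(1.0000,0.0000)
member 10 (5-6): L=3.5147, (cx,cy)=(0.3608,-0.9327)
solve A·x = −loads:
  F[0-1] = -3284.5567 N (compression)
  F[0-2] = -1112.0918 N (compression)
  F[1-2] = +3431.9758 N (tension)
  F[1-3] = -2138.3860 N (compression)
  F[2-3] = -3573.1988 N (compression)
  F[2-4] = +1198.3226 N (tension)
  F[3-4] = -1055.0054 N (compression)
  F[3-5] = -198.3502 N (compression)
  F[4-5] = +1023.4983 N (tension)
  F[4-6] = +434.4262 N (tension)
  F[5-6] = -1204.1618 N (compression)
  Rx@0 = +2296.2200 N
  Ry@0 = +3063.6830 N
  Ry@6 = +1123.0670 N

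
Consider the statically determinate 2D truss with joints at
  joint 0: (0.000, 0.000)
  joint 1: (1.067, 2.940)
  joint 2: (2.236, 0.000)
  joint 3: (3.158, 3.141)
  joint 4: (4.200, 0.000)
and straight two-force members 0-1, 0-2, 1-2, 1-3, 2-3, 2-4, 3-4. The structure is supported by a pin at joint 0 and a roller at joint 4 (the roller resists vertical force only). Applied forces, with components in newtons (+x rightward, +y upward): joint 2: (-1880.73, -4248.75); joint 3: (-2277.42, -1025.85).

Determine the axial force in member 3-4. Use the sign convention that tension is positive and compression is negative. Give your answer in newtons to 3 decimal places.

-1401.391

N=5 nodes, M=7 members, R=3 reactions → 2N=10, M+R=10
member 0 (0-1): L=3.1276, (cx,cy)=(0.3412,0.9400)
member 1 (0-2): L=2.2360, (cx,cy)=(1.0000,0.0000)
member 2 (1-2): L=3.1639, (cx,cy)=(0.3695,-0.9292)
member 3 (1-3): L=2.1006, (cx,cy)=(0.9954,0.0957)
member 4 (2-3): L=3.2735, (cx,cy)=(0.2817,0.9595)
member 5 (2-4): L=1.9640, (cx,cy)=(1.0000,0.0000)
member 6 (3-4): L=3.3093, (cx,cy)=(0.3149,-0.9491)
solve A·x = −loads:
  F[0-1] = -4196.2302 N (compression)
  F[0-2] = -2726.5954 N (compression)
  F[1-2] = +3945.9565 N (tension)
  F[1-3] = -2902.8361 N (compression)
  F[2-3] = +606.5752 N (tension)
  F[2-4] = +441.2528 N (tension)
  F[3-4] = -1401.3912 N (compression)
  Rx@0 = +4158.1500 N
  Ry@0 = +3944.4897 N
  Ry@4 = +1330.1103 N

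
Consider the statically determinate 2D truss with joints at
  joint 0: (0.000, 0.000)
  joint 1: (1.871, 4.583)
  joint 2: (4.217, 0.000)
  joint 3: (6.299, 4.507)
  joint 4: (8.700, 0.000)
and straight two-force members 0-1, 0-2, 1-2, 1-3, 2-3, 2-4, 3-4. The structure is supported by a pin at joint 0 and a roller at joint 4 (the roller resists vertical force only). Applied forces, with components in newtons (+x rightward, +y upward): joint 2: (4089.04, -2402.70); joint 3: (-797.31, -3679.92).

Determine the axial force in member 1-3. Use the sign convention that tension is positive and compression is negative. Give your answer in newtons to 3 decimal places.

N=5 nodes, M=7 members, R=3 reactions → 2N=10, M+R=10
member 0 (0-1): L=4.9502, (cx,cy)=(0.3780,0.9258)
member 1 (0-2): L=4.2170, (cx,cy)=(1.0000,0.0000)
member 2 (1-2): L=5.1486, (cx,cy)=(0.4557,-0.8902)
member 3 (1-3): L=4.4287, (cx,cy)=(0.9999,-0.0172)
member 4 (2-3): L=4.9647, (cx,cy)=(0.4194,0.9078)
member 5 (2-4): L=4.4830, (cx,cy)=(1.0000,0.0000)
member 6 (3-4): L=5.1066, (cx,cy)=(0.4702,-0.8826)
solve A·x = −loads:
  F[0-1] = -2880.3621 N (compression)
  F[0-2] = +4380.4036 N (tension)
  F[1-2] = +3043.5057 N (tension)
  F[1-3] = -2475.8479 N (compression)
  F[2-3] = -337.6068 N (compression)
  F[2-4] = +1819.7537 N (tension)
  F[3-4] = -3870.4044 N (compression)
  Rx@0 = -3291.7300 N
  Ry@0 = +2666.6975 N
  Ry@4 = +3415.9225 N

-2475.848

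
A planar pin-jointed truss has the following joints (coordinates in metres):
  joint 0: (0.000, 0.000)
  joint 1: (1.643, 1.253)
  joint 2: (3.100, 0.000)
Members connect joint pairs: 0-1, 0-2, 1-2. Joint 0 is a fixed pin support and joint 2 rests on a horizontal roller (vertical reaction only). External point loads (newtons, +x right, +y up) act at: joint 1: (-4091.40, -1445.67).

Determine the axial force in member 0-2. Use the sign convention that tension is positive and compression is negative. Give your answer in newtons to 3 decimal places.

-1032.008

N=3 nodes, M=3 members, R=3 reactions → 2N=6, M+R=6
member 0 (0-1): L=2.0663, (cx,cy)=(0.7952,0.6064)
member 1 (0-2): L=3.1000, (cx,cy)=(1.0000,0.0000)
member 2 (1-2): L=1.9217, (cx,cy)=(0.7582,-0.6520)
solve A·x = −loads:
  F[0-1] = -3847.5475 N (compression)
  F[0-2] = -1032.0076 N (compression)
  F[1-2] = +1361.1458 N (tension)
  Rx@0 = +4091.4000 N
  Ry@0 = +2333.1824 N
  Ry@2 = -887.5124 N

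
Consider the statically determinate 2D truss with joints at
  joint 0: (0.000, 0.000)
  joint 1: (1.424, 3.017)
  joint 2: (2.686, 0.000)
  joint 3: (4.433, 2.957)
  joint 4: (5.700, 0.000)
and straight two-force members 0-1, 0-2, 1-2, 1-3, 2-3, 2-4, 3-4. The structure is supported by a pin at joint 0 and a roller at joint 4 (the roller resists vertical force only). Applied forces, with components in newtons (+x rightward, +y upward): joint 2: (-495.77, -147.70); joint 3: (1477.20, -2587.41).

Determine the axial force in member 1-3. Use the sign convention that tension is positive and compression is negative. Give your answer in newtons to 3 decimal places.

N=5 nodes, M=7 members, R=3 reactions → 2N=10, M+R=10
member 0 (0-1): L=3.3362, (cx,cy)=(0.4268,0.9043)
member 1 (0-2): L=2.6860, (cx,cy)=(1.0000,0.0000)
member 2 (1-2): L=3.2703, (cx,cy)=(0.3859,-0.9225)
member 3 (1-3): L=3.0096, (cx,cy)=(0.9998,-0.0199)
member 4 (2-3): L=3.4345, (cx,cy)=(0.5087,0.8610)
member 5 (2-4): L=3.0140, (cx,cy)=(1.0000,0.0000)
member 6 (3-4): L=3.2170, (cx,cy)=(0.3938,-0.9192)
solve A·x = −loads:
  F[0-1] = +125.0640 N (tension)
  F[0-2] = +928.0482 N (tension)
  F[1-2] = -124.7896 N (compression)
  F[1-3] = +101.5578 N (tension)
  F[2-3] = +305.2656 N (tension)
  F[2-4] = +1220.3858 N (tension)
  F[3-4] = -3098.6506 N (compression)
  Rx@0 = -981.4300 N
  Ry@0 = -113.0990 N
  Ry@4 = +2848.2090 N

101.558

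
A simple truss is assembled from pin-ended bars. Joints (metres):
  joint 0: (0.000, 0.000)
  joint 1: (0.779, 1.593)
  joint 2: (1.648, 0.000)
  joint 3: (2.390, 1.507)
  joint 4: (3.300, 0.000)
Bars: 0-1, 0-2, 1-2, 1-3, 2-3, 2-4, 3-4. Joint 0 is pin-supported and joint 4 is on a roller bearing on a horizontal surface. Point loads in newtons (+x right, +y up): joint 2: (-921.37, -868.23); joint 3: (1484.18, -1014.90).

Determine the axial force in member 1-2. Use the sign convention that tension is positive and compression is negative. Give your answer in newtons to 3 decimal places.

N=5 nodes, M=7 members, R=3 reactions → 2N=10, M+R=10
member 0 (0-1): L=1.7733, (cx,cy)=(0.4393,0.8983)
member 1 (0-2): L=1.6480, (cx,cy)=(1.0000,0.0000)
member 2 (1-2): L=1.8146, (cx,cy)=(0.4789,-0.8779)
member 3 (1-3): L=1.6133, (cx,cy)=(0.9986,-0.0533)
member 4 (2-3): L=1.6798, (cx,cy)=(0.4417,0.8971)
member 5 (2-4): L=1.6520, (cx,cy)=(1.0000,0.0000)
member 6 (3-4): L=1.7604, (cx,cy)=(0.5169,-0.8560)
solve A·x = −loads:
  F[0-1] = -40.8888 N (compression)
  F[0-2] = +580.7725 N (tension)
  F[1-2] = +44.2221 N (tension)
  F[1-3] = -39.1958 N (compression)
  F[2-3] = +924.4938 N (tension)
  F[2-4] = +1114.9450 N (tension)
  F[3-4] = -2156.9163 N (compression)
  Rx@0 = -562.8100 N
  Ry@0 = +36.7320 N
  Ry@4 = +1846.3980 N

44.222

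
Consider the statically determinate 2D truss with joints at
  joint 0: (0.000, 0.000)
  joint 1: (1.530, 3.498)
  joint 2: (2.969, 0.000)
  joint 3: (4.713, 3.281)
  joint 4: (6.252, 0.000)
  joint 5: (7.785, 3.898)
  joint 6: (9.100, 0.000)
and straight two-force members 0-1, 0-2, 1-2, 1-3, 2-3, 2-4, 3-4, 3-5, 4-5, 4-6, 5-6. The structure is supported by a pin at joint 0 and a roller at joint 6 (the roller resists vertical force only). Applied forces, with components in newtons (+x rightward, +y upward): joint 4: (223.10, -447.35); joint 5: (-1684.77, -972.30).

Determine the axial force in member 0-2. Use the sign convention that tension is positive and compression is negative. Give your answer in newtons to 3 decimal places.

-1023.323

N=7 nodes, M=11 members, R=3 reactions → 2N=14, M+R=14
member 0 (0-1): L=3.8180, (cx,cy)=(0.4007,0.9162)
member 1 (0-2): L=2.9690, (cx,cy)=(1.0000,0.0000)
member 2 (1-2): L=3.7824, (cx,cy)=(0.3804,-0.9248)
member 3 (1-3): L=3.1904, (cx,cy)=(0.9977,-0.0680)
member 4 (2-3): L=3.7157, (cx,cy)=(0.4694,0.8830)
member 5 (2-4): L=3.2830, (cx,cy)=(1.0000,0.0000)
member 6 (3-4): L=3.6240, (cx,cy)=(0.4247,-0.9053)
member 7 (3-5): L=3.1333, (cx,cy)=(0.9804,0.1969)
member 8 (4-5): L=4.1886, (cx,cy)=(0.3660,0.9306)
member 9 (4-6): L=2.8480, (cx,cy)=(1.0000,0.0000)
member 10 (5-6): L=4.1138, (cx,cy)=(0.3197,-0.9475)
solve A·x = −loads:
  F[0-1] = -1093.8547 N (compression)
  F[0-2] = -1023.3226 N (compression)
  F[1-2] = +1148.1858 N (tension)
  F[1-3] = -877.1992 N (compression)
  F[2-3] = -1202.5340 N (compression)
  F[2-4] = -22.0826 N (compression)
  F[3-4] = +719.7821 N (tension)
  F[3-5] = -1780.1083 N (compression)
  F[4-5] = -219.5362 N (compression)
  F[4-6] = +140.8337 N (tension)
  F[5-6] = -440.5828 N (compression)
  Rx@0 = +1461.6700 N
  Ry@0 = +1002.1825 N
  Ry@6 = +417.4675 N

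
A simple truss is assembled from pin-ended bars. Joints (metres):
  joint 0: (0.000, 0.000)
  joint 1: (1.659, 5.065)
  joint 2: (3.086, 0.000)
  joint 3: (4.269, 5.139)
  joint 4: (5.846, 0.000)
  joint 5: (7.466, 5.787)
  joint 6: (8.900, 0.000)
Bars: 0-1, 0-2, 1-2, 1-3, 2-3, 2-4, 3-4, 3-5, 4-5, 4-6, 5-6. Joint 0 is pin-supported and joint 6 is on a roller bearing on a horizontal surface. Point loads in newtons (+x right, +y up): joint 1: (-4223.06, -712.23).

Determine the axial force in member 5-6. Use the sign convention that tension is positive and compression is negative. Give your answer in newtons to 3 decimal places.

N=7 nodes, M=11 members, R=3 reactions → 2N=14, M+R=14
member 0 (0-1): L=5.3298, (cx,cy)=(0.3113,0.9503)
member 1 (0-2): L=3.0860, (cx,cy)=(1.0000,0.0000)
member 2 (1-2): L=5.2622, (cx,cy)=(0.2712,-0.9625)
member 3 (1-3): L=2.6110, (cx,cy)=(0.9996,0.0283)
member 4 (2-3): L=5.2734, (cx,cy)=(0.2243,0.9745)
member 5 (2-4): L=2.7600, (cx,cy)=(1.0000,0.0000)
member 6 (3-4): L=5.3755, (cx,cy)=(0.2934,-0.9560)
member 7 (3-5): L=3.2620, (cx,cy)=(0.9801,0.1987)
member 8 (4-5): L=6.0095, (cx,cy)=(0.2696,0.9630)
member 9 (4-6): L=3.0540, (cx,cy)=(1.0000,0.0000)
member 10 (5-6): L=5.9620, (cx,cy)=(0.2405,-0.9706)
solve A·x = −loads:
  F[0-1] = -3138.7435 N (compression)
  F[0-2] = -3246.0628 N (compression)
  F[1-2] = +2435.1447 N (tension)
  F[1-3] = +2586.7386 N (tension)
  F[2-3] = -2405.1988 N (compression)
  F[2-4] = -2046.1336 N (compression)
  F[3-4] = +2644.4268 N (tension)
  F[3-5] = +1296.1789 N (tension)
  F[4-5] = -2625.2602 N (compression)
  F[4-6] = -562.6437 N (compression)
  F[5-6] = +2339.2575 N (tension)
  Rx@0 = +4223.0600 N
  Ry@0 = +2982.8153 N
  Ry@6 = -2270.5853 N

2339.258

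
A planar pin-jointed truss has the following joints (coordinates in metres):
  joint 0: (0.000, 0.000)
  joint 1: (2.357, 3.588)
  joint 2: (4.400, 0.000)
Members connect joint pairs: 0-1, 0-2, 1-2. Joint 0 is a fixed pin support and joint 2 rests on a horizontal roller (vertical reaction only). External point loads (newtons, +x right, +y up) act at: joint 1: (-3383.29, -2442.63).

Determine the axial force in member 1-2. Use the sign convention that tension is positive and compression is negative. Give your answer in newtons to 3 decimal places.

1669.094

N=3 nodes, M=3 members, R=3 reactions → 2N=6, M+R=6
member 0 (0-1): L=4.2929, (cx,cy)=(0.5490,0.8358)
member 1 (0-2): L=4.4000, (cx,cy)=(1.0000,0.0000)
member 2 (1-2): L=4.1289, (cx,cy)=(0.4948,-0.8690)
solve A·x = −loads:
  F[0-1] = -4657.9378 N (compression)
  F[0-2] = -825.8815 N (compression)
  F[1-2] = +1669.0943 N (tension)
  Rx@0 = +3383.2900 N
  Ry@0 = +3893.0767 N
  Ry@2 = -1450.4467 N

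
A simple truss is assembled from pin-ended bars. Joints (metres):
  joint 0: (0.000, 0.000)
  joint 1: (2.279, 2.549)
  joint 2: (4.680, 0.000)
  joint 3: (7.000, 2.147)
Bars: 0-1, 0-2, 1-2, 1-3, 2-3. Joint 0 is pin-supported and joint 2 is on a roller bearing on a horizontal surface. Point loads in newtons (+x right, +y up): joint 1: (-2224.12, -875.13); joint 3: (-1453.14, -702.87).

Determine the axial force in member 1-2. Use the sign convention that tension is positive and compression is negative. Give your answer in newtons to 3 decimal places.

1590.176

N=4 nodes, M=5 members, R=3 reactions → 2N=8, M+R=8
member 0 (0-1): L=3.4192, (cx,cy)=(0.6665,0.7455)
member 1 (0-2): L=4.6800, (cx,cy)=(1.0000,0.0000)
member 2 (1-2): L=3.5017, (cx,cy)=(0.6857,-0.7279)
member 3 (1-3): L=4.7381, (cx,cy)=(0.9964,-0.0848)
member 4 (2-3): L=3.1610, (cx,cy)=(0.7339,0.6792)
solve A·x = −loads:
  F[0-1] = -2654.0656 N (compression)
  F[0-2] = -1908.2689 N (compression)
  F[1-2] = +1590.1760 N (tension)
  F[1-3] = -637.4876 N (compression)
  F[2-3] = -1114.4632 N (compression)
  Rx@0 = +3677.2600 N
  Ry@0 = +1978.5688 N
  Ry@2 = -400.5688 N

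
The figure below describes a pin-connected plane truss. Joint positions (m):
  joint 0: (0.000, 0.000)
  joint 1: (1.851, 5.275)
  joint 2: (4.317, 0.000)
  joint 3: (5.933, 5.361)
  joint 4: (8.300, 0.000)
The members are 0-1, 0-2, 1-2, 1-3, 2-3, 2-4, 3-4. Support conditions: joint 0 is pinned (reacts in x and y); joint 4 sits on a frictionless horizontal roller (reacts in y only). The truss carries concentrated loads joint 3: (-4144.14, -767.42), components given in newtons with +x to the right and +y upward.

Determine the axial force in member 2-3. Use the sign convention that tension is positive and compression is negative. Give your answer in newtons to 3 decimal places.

-2972.624

N=5 nodes, M=7 members, R=3 reactions → 2N=10, M+R=10
member 0 (0-1): L=5.5903, (cx,cy)=(0.3311,0.9436)
member 1 (0-2): L=4.3170, (cx,cy)=(1.0000,0.0000)
member 2 (1-2): L=5.8230, (cx,cy)=(0.4235,-0.9059)
member 3 (1-3): L=4.0829, (cx,cy)=(0.9998,0.0211)
member 4 (2-3): L=5.5993, (cx,cy)=(0.2886,0.9574)
member 5 (2-4): L=3.9830, (cx,cy)=(1.0000,0.0000)
member 6 (3-4): L=5.8603, (cx,cy)=(0.4039,-0.9148)
solve A·x = −loads:
  F[0-1] = -3068.6621 N (compression)
  F[0-2] = -3128.0837 N (compression)
  F[1-2] = +3141.7786 N (tension)
  F[1-3] = -2347.1092 N (compression)
  F[2-3] = -2972.6244 N (compression)
  F[2-4] = -939.6246 N (compression)
  F[3-4] = +2326.3512 N (tension)
  Rx@0 = +4144.1400 N
  Ry@0 = +2895.5684 N
  Ry@4 = -2128.1484 N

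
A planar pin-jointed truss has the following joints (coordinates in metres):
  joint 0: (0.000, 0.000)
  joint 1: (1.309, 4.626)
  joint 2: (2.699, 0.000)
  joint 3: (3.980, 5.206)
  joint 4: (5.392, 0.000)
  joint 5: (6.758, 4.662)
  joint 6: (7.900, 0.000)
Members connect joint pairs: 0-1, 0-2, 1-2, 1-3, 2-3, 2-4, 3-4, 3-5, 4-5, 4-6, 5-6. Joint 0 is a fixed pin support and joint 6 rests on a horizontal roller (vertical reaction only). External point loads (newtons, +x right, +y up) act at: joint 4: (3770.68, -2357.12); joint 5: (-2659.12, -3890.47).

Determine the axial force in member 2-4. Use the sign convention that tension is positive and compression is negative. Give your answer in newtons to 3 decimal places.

N=7 nodes, M=11 members, R=3 reactions → 2N=14, M+R=14
member 0 (0-1): L=4.8076, (cx,cy)=(0.2723,0.9622)
member 1 (0-2): L=2.6990, (cx,cy)=(1.0000,0.0000)
member 2 (1-2): L=4.8303, (cx,cy)=(0.2878,-0.9577)
member 3 (1-3): L=2.7332, (cx,cy)=(0.9772,0.2122)
member 4 (2-3): L=5.3613, (cx,cy)=(0.2389,0.9710)
member 5 (2-4): L=2.6930, (cx,cy)=(1.0000,0.0000)
member 6 (3-4): L=5.3941, (cx,cy)=(0.2618,-0.9651)
member 7 (3-5): L=2.8308, (cx,cy)=(0.9814,-0.1922)
member 8 (4-5): L=4.8580, (cx,cy)=(0.2812,0.9597)
member 9 (4-6): L=2.5080, (cx,cy)=(1.0000,0.0000)
member 10 (5-6): L=4.7998, (cx,cy)=(0.2379,-0.9713)
solve A·x = −loads:
  F[0-1] = -2993.0002 N (compression)
  F[0-2] = +1926.4798 N (tension)
  F[1-2] = +2649.4769 N (tension)
  F[1-3] = -1614.1083 N (compression)
  F[2-3] = -2613.0931 N (compression)
  F[2-4] = +3313.2683 N (tension)
  F[3-4] = +3623.1303 N (tension)
  F[3-5] = -3209.9592 N (compression)
  F[4-5] = -1187.5898 N (compression)
  F[4-6] = +824.9412 N (tension)
  F[5-6] = -3467.2337 N (compression)
  Rx@0 = -1111.5600 N
  Ry@0 = +2879.9229 N
  Ry@6 = +3367.6671 N

3313.268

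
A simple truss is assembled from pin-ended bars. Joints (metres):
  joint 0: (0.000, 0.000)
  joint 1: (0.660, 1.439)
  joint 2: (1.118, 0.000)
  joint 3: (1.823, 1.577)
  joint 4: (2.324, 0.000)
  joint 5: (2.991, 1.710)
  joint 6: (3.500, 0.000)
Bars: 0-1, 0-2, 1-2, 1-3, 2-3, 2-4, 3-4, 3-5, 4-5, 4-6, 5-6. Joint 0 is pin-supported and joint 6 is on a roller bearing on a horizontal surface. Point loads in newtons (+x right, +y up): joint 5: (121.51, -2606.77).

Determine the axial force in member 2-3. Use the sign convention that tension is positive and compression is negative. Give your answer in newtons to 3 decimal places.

N=7 nodes, M=11 members, R=3 reactions → 2N=14, M+R=14
member 0 (0-1): L=1.5831, (cx,cy)=(0.4169,0.9090)
member 1 (0-2): L=1.1180, (cx,cy)=(1.0000,0.0000)
member 2 (1-2): L=1.5101, (cx,cy)=(0.3033,-0.9529)
member 3 (1-3): L=1.1712, (cx,cy)=(0.9930,0.1178)
member 4 (2-3): L=1.7274, (cx,cy)=(0.4081,0.9129)
member 5 (2-4): L=1.2060, (cx,cy)=(1.0000,0.0000)
member 6 (3-4): L=1.6547, (cx,cy)=(0.3028,-0.9531)
member 7 (3-5): L=1.1755, (cx,cy)=(0.9936,0.1131)
member 8 (4-5): L=1.8355, (cx,cy)=(0.3634,0.9316)
member 9 (4-6): L=1.1760, (cx,cy)=(1.0000,0.0000)
member 10 (5-6): L=1.7841, (cx,cy)=(0.2853,-0.9584)
solve A·x = −loads:
  F[0-1] = -351.7583 N (compression)
  F[0-2] = +268.1559 N (tension)
  F[1-2] = +305.7292 N (tension)
  F[1-3] = -241.0485 N (compression)
  F[2-3] = -319.1160 N (compression)
  F[2-4] = +491.1184 N (tension)
  F[3-4] = +281.1489 N (tension)
  F[3-5] = -457.6731 N (compression)
  F[4-5] = -287.6144 N (compression)
  F[4-6] = +680.7614 N (tension)
  F[5-6] = -2386.2055 N (compression)
  Rx@0 = -121.5100 N
  Ry@0 = +319.7325 N
  Ry@6 = +2287.0375 N

-319.116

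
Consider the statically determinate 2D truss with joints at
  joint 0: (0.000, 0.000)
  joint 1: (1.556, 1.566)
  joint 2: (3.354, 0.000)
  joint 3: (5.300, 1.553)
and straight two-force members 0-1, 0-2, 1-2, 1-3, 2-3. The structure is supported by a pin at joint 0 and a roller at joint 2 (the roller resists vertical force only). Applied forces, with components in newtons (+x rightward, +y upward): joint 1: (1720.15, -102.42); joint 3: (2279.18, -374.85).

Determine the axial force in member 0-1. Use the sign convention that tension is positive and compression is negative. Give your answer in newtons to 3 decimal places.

2849.096

N=4 nodes, M=5 members, R=3 reactions → 2N=8, M+R=8
member 0 (0-1): L=2.2076, (cx,cy)=(0.7048,0.7094)
member 1 (0-2): L=3.3540, (cx,cy)=(1.0000,0.0000)
member 2 (1-2): L=2.3844, (cx,cy)=(0.7541,-0.6568)
member 3 (1-3): L=3.7440, (cx,cy)=(1.0000,-0.0035)
member 4 (2-3): L=2.4897, (cx,cy)=(0.7816,0.6238)
solve A·x = −loads:
  F[0-1] = +2849.0964 N (tension)
  F[0-2] = +1991.1779 N (tension)
  F[1-2] = -3247.6308 N (compression)
  F[1-3] = +2736.9972 N (tension)
  F[2-3] = -585.7129 N (compression)
  Rx@0 = -3999.3300 N
  Ry@0 = -2021.0580 N
  Ry@2 = +2498.3280 N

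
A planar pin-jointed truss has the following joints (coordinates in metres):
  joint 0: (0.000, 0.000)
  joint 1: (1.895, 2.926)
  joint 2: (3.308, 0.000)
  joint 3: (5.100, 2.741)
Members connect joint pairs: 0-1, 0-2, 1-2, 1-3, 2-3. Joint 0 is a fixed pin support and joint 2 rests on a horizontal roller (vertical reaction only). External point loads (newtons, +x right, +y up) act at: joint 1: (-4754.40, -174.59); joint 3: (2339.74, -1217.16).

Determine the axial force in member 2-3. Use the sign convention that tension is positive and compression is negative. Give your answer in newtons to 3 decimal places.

N=4 nodes, M=5 members, R=3 reactions → 2N=8, M+R=8
member 0 (0-1): L=3.4860, (cx,cy)=(0.5436,0.8393)
member 1 (0-2): L=3.3080, (cx,cy)=(1.0000,0.0000)
member 2 (1-2): L=3.2493, (cx,cy)=(0.4349,-0.9005)
member 3 (1-3): L=3.2103, (cx,cy)=(0.9983,-0.0576)
member 4 (2-3): L=3.2748, (cx,cy)=(0.5472,0.8370)
solve A·x = −loads:
  F[0-1] = -2003.8079 N (compression)
  F[0-2] = -1325.3977 N (compression)
  F[1-2] = +1480.1748 N (tension)
  F[1-3] = +3026.4969 N (tension)
  F[2-3] = -1245.8283 N (compression)
  Rx@0 = +2414.6600 N
  Ry@0 = +1681.8900 N
  Ry@2 = -290.1400 N

-1245.828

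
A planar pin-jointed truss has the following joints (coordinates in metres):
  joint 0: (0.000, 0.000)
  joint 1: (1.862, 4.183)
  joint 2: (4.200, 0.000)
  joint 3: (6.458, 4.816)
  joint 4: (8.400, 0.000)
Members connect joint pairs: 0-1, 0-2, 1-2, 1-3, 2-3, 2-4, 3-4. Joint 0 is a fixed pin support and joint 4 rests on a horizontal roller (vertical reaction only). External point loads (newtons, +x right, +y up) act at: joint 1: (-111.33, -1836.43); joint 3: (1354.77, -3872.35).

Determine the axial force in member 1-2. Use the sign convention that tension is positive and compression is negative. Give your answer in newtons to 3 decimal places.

N=5 nodes, M=7 members, R=3 reactions → 2N=10, M+R=10
member 0 (0-1): L=4.5787, (cx,cy)=(0.4067,0.9136)
member 1 (0-2): L=4.2000, (cx,cy)=(1.0000,0.0000)
member 2 (1-2): L=4.7920, (cx,cy)=(0.4879,-0.8729)
member 3 (1-3): L=4.6394, (cx,cy)=(0.9906,0.1364)
member 4 (2-3): L=5.3191, (cx,cy)=(0.4245,0.9054)
member 5 (2-4): L=4.2000, (cx,cy)=(1.0000,0.0000)
member 6 (3-4): L=5.1928, (cx,cy)=(0.3740,-0.9274)
solve A·x = −loads:
  F[0-1] = -1754.9803 N (compression)
  F[0-2] = +1957.1295 N (tension)
  F[1-2] = -336.2214 N (compression)
  F[1-3] = -442.4577 N (compression)
  F[2-3] = +324.1459 N (tension)
  F[2-4] = +1655.4864 N (tension)
  F[3-4] = -4426.6826 N (compression)
  Rx@0 = -1243.4400 N
  Ry@0 = +1603.3100 N
  Ry@4 = +4105.4700 N

-336.221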